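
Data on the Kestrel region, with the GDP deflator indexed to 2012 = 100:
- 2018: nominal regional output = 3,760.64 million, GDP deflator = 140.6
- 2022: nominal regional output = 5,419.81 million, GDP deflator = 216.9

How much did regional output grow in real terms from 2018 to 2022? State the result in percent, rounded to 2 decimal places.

Deflate each year: 2018 → 3760.64/1.406 = 2674.71; 2022 → 5419.81/2.169 = 2498.76.
So real regional output changed by 2498.76/2674.71 − 1 = -0.0658, i.e. -6.58%.

-6.58%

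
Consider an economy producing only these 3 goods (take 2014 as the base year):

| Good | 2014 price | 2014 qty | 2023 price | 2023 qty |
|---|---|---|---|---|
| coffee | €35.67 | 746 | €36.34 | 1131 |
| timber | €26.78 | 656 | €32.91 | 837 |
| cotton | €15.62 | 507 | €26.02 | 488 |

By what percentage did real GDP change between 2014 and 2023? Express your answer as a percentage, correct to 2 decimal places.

Real GDP 2014 = Nominal GDP 2014 = 35.67·746 + 26.78·656 + 15.62·507 = 52096.84.
Real GDP 2023 (at 2014 prices) = 35.67·1131 + 26.78·837 + 15.62·488 = 70380.19.
Real growth = 70380.19/52096.84 − 1 = 0.3509.

35.09%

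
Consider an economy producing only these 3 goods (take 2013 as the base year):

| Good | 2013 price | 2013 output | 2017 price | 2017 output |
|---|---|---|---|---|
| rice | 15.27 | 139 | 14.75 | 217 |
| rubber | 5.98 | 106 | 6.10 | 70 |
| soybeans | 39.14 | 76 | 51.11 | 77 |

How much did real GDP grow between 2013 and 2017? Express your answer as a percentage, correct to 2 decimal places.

Real GDP 2013 = Nominal GDP 2013 = 15.27·139 + 5.98·106 + 39.14·76 = 5731.05.
Real GDP 2017 (at 2013 prices) = 15.27·217 + 5.98·70 + 39.14·77 = 6745.97.
Real growth = 6745.97/5731.05 − 1 = 0.1771.

17.71%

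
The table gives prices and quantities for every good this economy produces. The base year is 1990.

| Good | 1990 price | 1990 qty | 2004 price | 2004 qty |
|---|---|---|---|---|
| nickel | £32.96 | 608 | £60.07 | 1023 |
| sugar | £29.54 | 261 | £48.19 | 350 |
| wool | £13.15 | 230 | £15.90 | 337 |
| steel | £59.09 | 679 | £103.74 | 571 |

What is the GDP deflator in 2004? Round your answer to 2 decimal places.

173.80

Nominal GDP 2004 = 60.07·1023 + 48.19·350 + 15.90·337 + 103.74·571 = 142911.95.
Real GDP 2004 (at 1990 prices) = 32.96·1023 + 29.54·350 + 13.15·337 + 59.09·571 = 82229.02.
Deflator = Nominal/Real × 100 = 142911.95/82229.02 × 100 = 173.797.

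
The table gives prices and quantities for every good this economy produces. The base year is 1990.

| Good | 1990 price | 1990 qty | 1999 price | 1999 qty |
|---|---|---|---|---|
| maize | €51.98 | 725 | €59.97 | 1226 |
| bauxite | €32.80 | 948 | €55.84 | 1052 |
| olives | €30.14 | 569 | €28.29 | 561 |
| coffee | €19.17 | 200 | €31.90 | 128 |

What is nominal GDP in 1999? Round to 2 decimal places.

Nominal GDP 1999 = Σ (p_1999 × q_1999) = 59.97·1226 + 55.84·1052 + 28.29·561 + 31.90·128 = 152220.79.

€152220.79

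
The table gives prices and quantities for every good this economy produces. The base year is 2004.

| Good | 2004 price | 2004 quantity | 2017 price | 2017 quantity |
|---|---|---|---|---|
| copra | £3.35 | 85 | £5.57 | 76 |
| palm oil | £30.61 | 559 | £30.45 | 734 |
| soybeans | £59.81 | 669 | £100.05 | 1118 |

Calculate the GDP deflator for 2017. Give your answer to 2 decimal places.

150.27

Nominal GDP 2017 = 5.57·76 + 30.45·734 + 100.05·1118 = 134629.52.
Real GDP 2017 (at 2004 prices) = 3.35·76 + 30.61·734 + 59.81·1118 = 89589.92.
Deflator = Nominal/Real × 100 = 134629.52/89589.92 × 100 = 150.273.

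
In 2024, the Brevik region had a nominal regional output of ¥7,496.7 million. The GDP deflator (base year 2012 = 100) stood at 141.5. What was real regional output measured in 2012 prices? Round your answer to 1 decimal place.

Real regional output = Nominal / (GDP deflator/100) = 7496.7 / 1.415 = 5298.02.

¥5,298.0 million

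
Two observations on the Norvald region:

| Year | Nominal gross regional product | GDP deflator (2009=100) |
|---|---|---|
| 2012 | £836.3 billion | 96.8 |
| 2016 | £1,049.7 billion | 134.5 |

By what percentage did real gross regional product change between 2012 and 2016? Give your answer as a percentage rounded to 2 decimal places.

Deflate each year: 2012 → 836.3/0.968 = 863.95; 2016 → 1049.7/1.345 = 780.45.
So real gross regional product changed by 780.45/863.95 − 1 = -0.0966, i.e. -9.66%.

-9.66%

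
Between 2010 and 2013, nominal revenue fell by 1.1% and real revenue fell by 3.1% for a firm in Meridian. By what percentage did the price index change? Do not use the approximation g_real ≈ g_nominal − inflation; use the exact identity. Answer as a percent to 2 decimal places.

(1 + g_nom) = (1 + g_real)(1 + π), so π = 0.9890 / 0.9690 − 1 = 0.02064.

2.06%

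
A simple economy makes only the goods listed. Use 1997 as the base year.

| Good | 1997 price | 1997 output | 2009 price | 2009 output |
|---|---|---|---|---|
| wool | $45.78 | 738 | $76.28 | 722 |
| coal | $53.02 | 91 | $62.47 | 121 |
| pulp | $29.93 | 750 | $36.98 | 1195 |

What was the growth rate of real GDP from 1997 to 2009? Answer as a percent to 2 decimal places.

23.22%

Real GDP 1997 = Nominal GDP 1997 = 45.78·738 + 53.02·91 + 29.93·750 = 61057.96.
Real GDP 2009 (at 1997 prices) = 45.78·722 + 53.02·121 + 29.93·1195 = 75234.93.
Real growth = 75234.93/61057.96 − 1 = 0.2322.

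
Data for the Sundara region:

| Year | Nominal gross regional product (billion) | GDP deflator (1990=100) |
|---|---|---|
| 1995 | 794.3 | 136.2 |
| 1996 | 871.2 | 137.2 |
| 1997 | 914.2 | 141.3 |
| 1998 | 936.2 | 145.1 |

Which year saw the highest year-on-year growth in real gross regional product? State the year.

1996: real = 871.2/1.372 = 634.99; growth vs 1995 (583.19) = 8.88%.
1997: real = 914.2/1.413 = 646.99; growth vs 1996 (634.99) = 1.89%.
1998: real = 936.2/1.451 = 645.21; growth vs 1997 (646.99) = -0.28%.

1996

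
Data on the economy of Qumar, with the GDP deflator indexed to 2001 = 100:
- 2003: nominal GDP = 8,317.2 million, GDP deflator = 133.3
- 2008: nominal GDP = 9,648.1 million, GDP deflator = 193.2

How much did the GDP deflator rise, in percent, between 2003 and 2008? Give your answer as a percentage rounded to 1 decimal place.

44.9%

Price-level change = 193.2 / 133.3 − 1 = 0.4494.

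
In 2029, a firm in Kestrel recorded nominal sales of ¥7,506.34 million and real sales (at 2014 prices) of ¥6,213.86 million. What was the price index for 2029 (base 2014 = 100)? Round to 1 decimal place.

price index = (Nominal / Real) × 100 = 7506.34 / 6213.86 × 100 = 120.80.

120.8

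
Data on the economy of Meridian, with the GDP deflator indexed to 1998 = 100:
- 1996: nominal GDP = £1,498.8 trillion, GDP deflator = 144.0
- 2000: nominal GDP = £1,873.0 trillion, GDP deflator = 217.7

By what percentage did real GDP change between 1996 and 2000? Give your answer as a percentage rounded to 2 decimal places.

-17.34%

Deflate each year: 1996 → 1498.8/1.440 = 1040.83; 2000 → 1873.0/2.177 = 860.36.
So real GDP changed by 860.36/1040.83 − 1 = -0.1734, i.e. -17.34%.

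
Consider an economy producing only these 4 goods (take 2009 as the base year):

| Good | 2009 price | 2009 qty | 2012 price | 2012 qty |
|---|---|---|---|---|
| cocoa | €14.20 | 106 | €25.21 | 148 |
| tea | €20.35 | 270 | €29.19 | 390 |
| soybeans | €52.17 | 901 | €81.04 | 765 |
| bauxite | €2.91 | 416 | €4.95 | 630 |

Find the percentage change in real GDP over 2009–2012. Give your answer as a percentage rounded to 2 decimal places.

-6.22%

Real GDP 2009 = Nominal GDP 2009 = 14.20·106 + 20.35·270 + 52.17·901 + 2.91·416 = 55215.43.
Real GDP 2012 (at 2009 prices) = 14.20·148 + 20.35·390 + 52.17·765 + 2.91·630 = 51781.45.
Real growth = 51781.45/55215.43 − 1 = -0.0622.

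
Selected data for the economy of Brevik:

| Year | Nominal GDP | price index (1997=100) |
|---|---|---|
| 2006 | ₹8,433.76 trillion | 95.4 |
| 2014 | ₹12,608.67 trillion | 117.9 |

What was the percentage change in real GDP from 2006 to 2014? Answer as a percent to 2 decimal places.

20.97%

Real GDP 2006 = 8433.76 / 0.954 = 8840.42.
Real GDP 2014 = 12608.67 / 1.179 = 10694.38.
Real growth = 10694.38 / 8840.42 − 1 = 0.2097.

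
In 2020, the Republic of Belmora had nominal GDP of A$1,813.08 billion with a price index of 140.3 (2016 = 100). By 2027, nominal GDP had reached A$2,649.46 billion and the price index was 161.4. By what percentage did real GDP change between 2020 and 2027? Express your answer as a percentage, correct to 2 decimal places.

Deflate each year: 2020 → 1813.08/1.403 = 1292.29; 2027 → 2649.46/1.614 = 1641.55.
So real GDP changed by 1641.55/1292.29 − 1 = 0.2703, i.e. 27.03%.

27.03%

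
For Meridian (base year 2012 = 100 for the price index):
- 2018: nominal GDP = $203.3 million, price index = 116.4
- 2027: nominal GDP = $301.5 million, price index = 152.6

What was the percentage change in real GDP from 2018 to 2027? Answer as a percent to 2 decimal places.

Real GDP 2018 = 203.3 / 1.164 = 174.66.
Real GDP 2027 = 301.5 / 1.526 = 197.58.
Real growth = 197.58 / 174.66 − 1 = 0.1312.

13.12%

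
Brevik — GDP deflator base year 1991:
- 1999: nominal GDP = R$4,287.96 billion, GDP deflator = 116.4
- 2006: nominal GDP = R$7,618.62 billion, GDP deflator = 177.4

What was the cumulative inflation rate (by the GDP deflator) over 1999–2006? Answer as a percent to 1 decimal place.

Price-level change = 177.4 / 116.4 − 1 = 0.5241.

52.4%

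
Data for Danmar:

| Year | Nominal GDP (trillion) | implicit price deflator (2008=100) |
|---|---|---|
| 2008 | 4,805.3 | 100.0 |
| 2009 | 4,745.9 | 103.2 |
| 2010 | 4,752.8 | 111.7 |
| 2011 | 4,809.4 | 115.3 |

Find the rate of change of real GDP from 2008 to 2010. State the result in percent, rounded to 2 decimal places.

Real GDP 2008 = 4805.3/1.000 = 4805.30.
Real GDP 2010 = 4752.8/1.117 = 4254.97.
Change = 4254.97/4805.30 − 1 = -0.1145.

-11.45%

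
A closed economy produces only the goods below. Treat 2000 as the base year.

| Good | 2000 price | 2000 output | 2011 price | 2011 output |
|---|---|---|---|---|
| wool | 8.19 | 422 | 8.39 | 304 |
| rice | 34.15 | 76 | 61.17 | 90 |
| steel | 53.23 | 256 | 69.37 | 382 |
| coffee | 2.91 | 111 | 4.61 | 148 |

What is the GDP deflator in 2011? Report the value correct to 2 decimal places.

Nominal GDP 2011 = 8.39·304 + 61.17·90 + 69.37·382 + 4.61·148 = 35237.48.
Real GDP 2011 (at 2000 prices) = 8.19·304 + 34.15·90 + 53.23·382 + 2.91·148 = 26327.80.
Deflator = Nominal/Real × 100 = 35237.48/26327.80 × 100 = 133.841.

133.84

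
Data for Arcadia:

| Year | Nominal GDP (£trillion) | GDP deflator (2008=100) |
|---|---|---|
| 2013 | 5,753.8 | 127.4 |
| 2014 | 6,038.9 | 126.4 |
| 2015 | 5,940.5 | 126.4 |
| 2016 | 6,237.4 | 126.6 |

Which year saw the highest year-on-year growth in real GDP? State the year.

2014

2014: real = 6038.9/1.264 = 4777.61; growth vs 2013 (4516.33) = 5.79%.
2015: real = 5940.5/1.264 = 4699.76; growth vs 2014 (4777.61) = -1.63%.
2016: real = 6237.4/1.266 = 4926.86; growth vs 2015 (4699.76) = 4.83%.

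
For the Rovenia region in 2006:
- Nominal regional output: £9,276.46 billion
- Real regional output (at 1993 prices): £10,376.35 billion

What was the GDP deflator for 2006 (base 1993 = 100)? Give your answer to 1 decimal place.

89.4

GDP deflator = (Nominal / Real) × 100 = 9276.46 / 10376.35 × 100 = 89.40.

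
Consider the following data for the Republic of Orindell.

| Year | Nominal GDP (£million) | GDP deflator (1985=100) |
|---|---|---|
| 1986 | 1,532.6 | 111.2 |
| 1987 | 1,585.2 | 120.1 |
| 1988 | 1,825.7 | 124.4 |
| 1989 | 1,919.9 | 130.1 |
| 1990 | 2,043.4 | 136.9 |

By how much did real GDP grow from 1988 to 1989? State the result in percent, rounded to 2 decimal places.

0.55%

Real GDP 1988 = 1825.7/1.244 = 1467.60.
Real GDP 1989 = 1919.9/1.301 = 1475.71.
Change = 1475.71/1467.60 − 1 = 0.0055.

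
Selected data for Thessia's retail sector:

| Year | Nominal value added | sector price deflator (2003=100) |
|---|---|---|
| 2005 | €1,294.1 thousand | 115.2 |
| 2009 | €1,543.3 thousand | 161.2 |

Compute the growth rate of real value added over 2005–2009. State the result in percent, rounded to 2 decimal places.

-14.77%

Real value added 2005 = 1294.1 / 1.152 = 1123.35.
Real value added 2009 = 1543.3 / 1.612 = 957.38.
Real growth = 957.38 / 1123.35 − 1 = -0.1477.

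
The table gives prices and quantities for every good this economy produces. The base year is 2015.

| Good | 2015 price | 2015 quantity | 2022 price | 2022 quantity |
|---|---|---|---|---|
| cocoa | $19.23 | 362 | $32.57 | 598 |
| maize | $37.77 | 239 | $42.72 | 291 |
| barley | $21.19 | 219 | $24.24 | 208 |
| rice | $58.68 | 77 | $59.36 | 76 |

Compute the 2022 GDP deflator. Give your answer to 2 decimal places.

132.22

Nominal GDP 2022 = 32.57·598 + 42.72·291 + 24.24·208 + 59.36·76 = 41461.66.
Real GDP 2022 (at 2015 prices) = 19.23·598 + 37.77·291 + 21.19·208 + 58.68·76 = 31357.81.
Deflator = Nominal/Real × 100 = 41461.66/31357.81 × 100 = 132.221.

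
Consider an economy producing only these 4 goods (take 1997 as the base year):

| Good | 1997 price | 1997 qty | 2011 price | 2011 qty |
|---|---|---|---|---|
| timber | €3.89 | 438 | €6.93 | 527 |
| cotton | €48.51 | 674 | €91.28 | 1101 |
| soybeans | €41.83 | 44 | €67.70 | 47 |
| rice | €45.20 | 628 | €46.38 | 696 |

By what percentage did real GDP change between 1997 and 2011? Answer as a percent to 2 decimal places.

37.54%

Real GDP 1997 = Nominal GDP 1997 = 3.89·438 + 48.51·674 + 41.83·44 + 45.20·628 = 64625.68.
Real GDP 2011 (at 1997 prices) = 3.89·527 + 48.51·1101 + 41.83·47 + 45.20·696 = 88884.75.
Real growth = 88884.75/64625.68 − 1 = 0.3754.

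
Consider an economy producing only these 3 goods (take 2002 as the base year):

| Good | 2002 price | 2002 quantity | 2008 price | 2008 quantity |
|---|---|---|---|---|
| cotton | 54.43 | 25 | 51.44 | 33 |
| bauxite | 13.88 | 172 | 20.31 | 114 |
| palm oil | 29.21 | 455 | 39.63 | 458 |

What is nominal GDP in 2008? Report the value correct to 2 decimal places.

Nominal GDP 2008 = Σ (p_2008 × q_2008) = 51.44·33 + 20.31·114 + 39.63·458 = 22163.40.

22163.40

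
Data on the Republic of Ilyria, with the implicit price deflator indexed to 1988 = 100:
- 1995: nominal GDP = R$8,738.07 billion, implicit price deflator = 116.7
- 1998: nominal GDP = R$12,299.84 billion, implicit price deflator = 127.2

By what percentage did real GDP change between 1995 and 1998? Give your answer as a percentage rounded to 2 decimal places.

Deflate each year: 1995 → 8738.07/1.167 = 7487.63; 1998 → 12299.84/1.272 = 9669.69.
So real GDP changed by 9669.69/7487.63 − 1 = 0.2914, i.e. 29.14%.

29.14%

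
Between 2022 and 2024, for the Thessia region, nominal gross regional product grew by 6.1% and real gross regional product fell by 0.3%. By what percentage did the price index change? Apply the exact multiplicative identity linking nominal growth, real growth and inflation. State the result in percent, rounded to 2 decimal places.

6.42%

(1 + g_nom) = (1 + g_real)(1 + π), so π = 1.0610 / 0.9970 − 1 = 0.06419.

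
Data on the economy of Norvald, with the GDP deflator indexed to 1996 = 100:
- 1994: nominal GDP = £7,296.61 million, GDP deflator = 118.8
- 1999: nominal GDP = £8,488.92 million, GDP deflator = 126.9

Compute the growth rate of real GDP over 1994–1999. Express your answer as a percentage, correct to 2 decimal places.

8.91%

Deflate each year: 1994 → 7296.61/1.188 = 6141.93; 1999 → 8488.92/1.269 = 6689.46.
So real GDP changed by 6689.46/6141.93 − 1 = 0.0891, i.e. 8.91%.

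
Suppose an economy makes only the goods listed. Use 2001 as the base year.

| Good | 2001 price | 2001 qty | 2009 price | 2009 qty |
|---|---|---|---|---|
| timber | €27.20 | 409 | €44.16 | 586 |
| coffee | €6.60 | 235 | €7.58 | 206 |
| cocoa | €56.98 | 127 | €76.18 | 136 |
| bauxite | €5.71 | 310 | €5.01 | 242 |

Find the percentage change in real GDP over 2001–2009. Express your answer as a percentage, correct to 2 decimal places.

Real GDP 2001 = Nominal GDP 2001 = 27.20·409 + 6.60·235 + 56.98·127 + 5.71·310 = 21682.36.
Real GDP 2009 (at 2001 prices) = 27.20·586 + 6.60·206 + 56.98·136 + 5.71·242 = 26429.90.
Real growth = 26429.90/21682.36 − 1 = 0.2190.

21.90%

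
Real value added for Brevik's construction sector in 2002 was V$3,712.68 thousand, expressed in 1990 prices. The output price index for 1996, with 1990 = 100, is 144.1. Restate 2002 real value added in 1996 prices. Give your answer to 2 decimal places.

V$5,349.97 thousand

Real value added in 1996 prices = Real value added in 1990 prices × (P_1996/P_1990) = 3712.68 × 1.441 = 5349.97.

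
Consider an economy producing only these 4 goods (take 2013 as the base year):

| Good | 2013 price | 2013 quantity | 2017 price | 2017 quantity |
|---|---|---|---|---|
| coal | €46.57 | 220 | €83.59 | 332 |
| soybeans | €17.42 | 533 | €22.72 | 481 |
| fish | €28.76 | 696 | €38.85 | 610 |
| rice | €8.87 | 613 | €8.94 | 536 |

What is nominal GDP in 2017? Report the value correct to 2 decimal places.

€67170.54

Nominal GDP 2017 = Σ (p_2017 × q_2017) = 83.59·332 + 22.72·481 + 38.85·610 + 8.94·536 = 67170.54.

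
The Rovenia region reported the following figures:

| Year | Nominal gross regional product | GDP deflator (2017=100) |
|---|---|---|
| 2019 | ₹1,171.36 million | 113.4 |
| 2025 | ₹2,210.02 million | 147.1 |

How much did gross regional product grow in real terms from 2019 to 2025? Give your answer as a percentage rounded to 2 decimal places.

45.45%

Deflate each year: 2019 → 1171.36/1.134 = 1032.95; 2025 → 2210.02/1.471 = 1502.39.
So real gross regional product changed by 1502.39/1032.95 − 1 = 0.4545, i.e. 45.45%.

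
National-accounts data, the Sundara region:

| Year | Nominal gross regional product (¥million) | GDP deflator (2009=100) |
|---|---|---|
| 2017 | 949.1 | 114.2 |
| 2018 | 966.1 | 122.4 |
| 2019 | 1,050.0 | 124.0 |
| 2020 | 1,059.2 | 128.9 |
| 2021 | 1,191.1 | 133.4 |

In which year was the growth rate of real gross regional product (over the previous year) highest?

2021

2018: real = 966.1/1.224 = 789.30; growth vs 2017 (831.09) = -5.03%.
2019: real = 1050.0/1.240 = 846.77; growth vs 2018 (789.30) = 7.28%.
2020: real = 1059.2/1.289 = 821.72; growth vs 2019 (846.77) = -2.96%.
2021: real = 1191.1/1.334 = 892.88; growth vs 2020 (821.72) = 8.66%.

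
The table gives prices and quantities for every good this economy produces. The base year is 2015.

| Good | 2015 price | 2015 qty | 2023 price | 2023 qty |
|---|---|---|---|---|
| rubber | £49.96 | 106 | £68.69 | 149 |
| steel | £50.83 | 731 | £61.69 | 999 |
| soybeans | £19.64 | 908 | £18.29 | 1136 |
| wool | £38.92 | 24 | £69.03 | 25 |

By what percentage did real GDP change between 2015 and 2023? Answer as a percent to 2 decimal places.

Real GDP 2015 = Nominal GDP 2015 = 49.96·106 + 50.83·731 + 19.64·908 + 38.92·24 = 61219.69.
Real GDP 2023 (at 2015 prices) = 49.96·149 + 50.83·999 + 19.64·1136 + 38.92·25 = 81507.25.
Real growth = 81507.25/61219.69 − 1 = 0.3314.

33.14%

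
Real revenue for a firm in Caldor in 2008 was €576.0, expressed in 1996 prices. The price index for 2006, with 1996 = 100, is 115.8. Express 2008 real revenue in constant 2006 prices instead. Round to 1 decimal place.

€667.0

Real revenue in 2006 prices = Real revenue in 1996 prices × (P_2006/P_1996) = 576.0 × 1.158 = 667.01.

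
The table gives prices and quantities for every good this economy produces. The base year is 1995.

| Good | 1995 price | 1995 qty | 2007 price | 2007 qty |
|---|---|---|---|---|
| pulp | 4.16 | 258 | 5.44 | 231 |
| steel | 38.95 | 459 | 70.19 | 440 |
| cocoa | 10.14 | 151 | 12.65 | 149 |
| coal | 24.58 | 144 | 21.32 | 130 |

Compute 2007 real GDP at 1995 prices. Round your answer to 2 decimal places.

22805.22

Real GDP 2007 = Σ (p_1995 × q_2007) = 4.16·231 + 38.95·440 + 10.14·149 + 24.58·130 = 22805.22.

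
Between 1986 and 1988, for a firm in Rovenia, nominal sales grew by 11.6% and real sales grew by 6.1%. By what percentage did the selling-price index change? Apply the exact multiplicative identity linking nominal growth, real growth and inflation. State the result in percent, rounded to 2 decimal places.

(1 + g_nom) = (1 + g_real)(1 + π), so π = 1.1160 / 1.0610 − 1 = 0.05184.

5.18%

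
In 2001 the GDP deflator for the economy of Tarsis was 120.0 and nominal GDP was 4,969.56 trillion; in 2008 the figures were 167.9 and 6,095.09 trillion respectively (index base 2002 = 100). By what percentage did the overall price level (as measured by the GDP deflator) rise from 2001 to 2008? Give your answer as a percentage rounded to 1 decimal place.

39.9%

Price-level change = 167.9 / 120.0 − 1 = 0.3992.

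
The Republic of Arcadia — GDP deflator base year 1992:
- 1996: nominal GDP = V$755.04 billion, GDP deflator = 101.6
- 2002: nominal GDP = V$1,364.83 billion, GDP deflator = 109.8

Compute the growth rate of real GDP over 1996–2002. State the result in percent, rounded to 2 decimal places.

67.26%

Real GDP 1996 = 755.04 / 1.016 = 743.15.
Real GDP 2002 = 1364.83 / 1.098 = 1243.01.
Real growth = 1243.01 / 743.15 − 1 = 0.6726.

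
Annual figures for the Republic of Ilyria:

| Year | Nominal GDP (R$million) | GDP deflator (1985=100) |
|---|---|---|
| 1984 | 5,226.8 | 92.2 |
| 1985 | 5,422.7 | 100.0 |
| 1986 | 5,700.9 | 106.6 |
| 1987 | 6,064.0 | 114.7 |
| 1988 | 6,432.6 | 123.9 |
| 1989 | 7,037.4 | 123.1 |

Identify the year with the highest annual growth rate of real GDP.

1989

1985: real = 5422.7/1.000 = 5422.70; growth vs 1984 (5668.98) = -4.34%.
1986: real = 5700.9/1.066 = 5347.94; growth vs 1985 (5422.70) = -1.38%.
1987: real = 6064.0/1.147 = 5286.84; growth vs 1986 (5347.94) = -1.14%.
1988: real = 6432.6/1.239 = 5191.77; growth vs 1987 (5286.84) = -1.80%.
1989: real = 7037.4/1.231 = 5716.82; growth vs 1988 (5191.77) = 10.11%.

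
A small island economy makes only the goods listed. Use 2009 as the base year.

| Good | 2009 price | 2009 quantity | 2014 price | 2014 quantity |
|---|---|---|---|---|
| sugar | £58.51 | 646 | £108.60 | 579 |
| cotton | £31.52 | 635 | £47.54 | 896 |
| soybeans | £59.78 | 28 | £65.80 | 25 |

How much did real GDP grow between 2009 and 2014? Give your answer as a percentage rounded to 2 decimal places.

6.94%

Real GDP 2009 = Nominal GDP 2009 = 58.51·646 + 31.52·635 + 59.78·28 = 59486.50.
Real GDP 2014 (at 2009 prices) = 58.51·579 + 31.52·896 + 59.78·25 = 63613.71.
Real growth = 63613.71/59486.50 − 1 = 0.0694.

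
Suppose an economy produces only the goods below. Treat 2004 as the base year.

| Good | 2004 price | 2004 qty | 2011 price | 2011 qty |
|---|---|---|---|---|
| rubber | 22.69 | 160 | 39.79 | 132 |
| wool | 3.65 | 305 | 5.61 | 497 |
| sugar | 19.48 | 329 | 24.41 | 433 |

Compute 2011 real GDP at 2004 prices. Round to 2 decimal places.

13243.97

Real GDP 2011 = Σ (p_2004 × q_2011) = 22.69·132 + 3.65·497 + 19.48·433 = 13243.97.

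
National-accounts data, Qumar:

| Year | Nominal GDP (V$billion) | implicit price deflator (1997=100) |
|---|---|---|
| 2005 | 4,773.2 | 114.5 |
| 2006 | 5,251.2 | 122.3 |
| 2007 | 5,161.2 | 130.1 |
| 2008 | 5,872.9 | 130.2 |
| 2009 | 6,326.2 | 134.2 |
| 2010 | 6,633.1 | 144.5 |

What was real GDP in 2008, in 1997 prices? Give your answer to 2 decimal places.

V$4,510.68 billion

Real GDP 2008 = 5872.9 / 1.302 = 4510.68.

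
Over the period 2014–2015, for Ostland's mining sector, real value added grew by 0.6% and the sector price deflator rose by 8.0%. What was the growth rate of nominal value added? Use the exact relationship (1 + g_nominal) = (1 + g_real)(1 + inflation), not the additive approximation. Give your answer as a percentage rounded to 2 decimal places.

8.65%

(1 + g_nom) = (1 + g_real)(1 + π) = 1.0060 × 1.0800 = 1.08648.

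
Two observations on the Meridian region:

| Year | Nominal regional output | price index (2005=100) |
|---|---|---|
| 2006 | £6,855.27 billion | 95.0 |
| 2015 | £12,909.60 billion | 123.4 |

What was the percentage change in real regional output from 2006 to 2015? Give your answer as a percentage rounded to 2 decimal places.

Real regional output 2006 = 6855.27 / 0.950 = 7216.07.
Real regional output 2015 = 12909.60 / 1.234 = 10461.59.
Real growth = 10461.59 / 7216.07 − 1 = 0.4498.

44.98%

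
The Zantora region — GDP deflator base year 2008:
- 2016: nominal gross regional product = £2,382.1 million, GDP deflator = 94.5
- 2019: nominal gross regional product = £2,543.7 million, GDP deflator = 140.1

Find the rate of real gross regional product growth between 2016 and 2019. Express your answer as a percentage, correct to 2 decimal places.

Real gross regional product 2016 = 2382.1 / 0.945 = 2520.74.
Real gross regional product 2019 = 2543.7 / 1.401 = 1815.63.
Real growth = 1815.63 / 2520.74 − 1 = -0.2797.

-27.97%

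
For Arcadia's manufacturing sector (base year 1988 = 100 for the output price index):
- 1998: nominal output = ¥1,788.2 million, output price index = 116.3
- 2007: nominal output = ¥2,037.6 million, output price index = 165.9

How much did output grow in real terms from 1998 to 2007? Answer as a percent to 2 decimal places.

Deflate each year: 1998 → 1788.2/1.163 = 1537.58; 2007 → 2037.6/1.659 = 1228.21.
So real output changed by 1228.21/1537.58 − 1 = -0.2012, i.e. -20.12%.

-20.12%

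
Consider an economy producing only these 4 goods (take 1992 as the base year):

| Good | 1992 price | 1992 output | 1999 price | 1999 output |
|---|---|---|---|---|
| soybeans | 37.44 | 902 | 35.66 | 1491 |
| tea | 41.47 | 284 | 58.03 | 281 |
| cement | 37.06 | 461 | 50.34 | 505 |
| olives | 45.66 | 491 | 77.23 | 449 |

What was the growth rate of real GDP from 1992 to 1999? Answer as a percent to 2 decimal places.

Real GDP 1992 = Nominal GDP 1992 = 37.44·902 + 41.47·284 + 37.06·461 + 45.66·491 = 85052.08.
Real GDP 1999 (at 1992 prices) = 37.44·1491 + 41.47·281 + 37.06·505 + 45.66·449 = 106692.75.
Real growth = 106692.75/85052.08 − 1 = 0.2544.

25.44%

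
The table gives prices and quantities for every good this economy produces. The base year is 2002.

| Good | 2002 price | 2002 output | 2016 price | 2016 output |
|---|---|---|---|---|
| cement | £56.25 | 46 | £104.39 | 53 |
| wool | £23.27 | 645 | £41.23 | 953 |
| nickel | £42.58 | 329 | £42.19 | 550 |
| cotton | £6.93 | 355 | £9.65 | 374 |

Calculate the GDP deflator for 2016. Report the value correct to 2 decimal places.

Nominal GDP 2016 = 104.39·53 + 41.23·953 + 42.19·550 + 9.65·374 = 71638.46.
Real GDP 2016 (at 2002 prices) = 56.25·53 + 23.27·953 + 42.58·550 + 6.93·374 = 51168.38.
Deflator = Nominal/Real × 100 = 71638.46/51168.38 × 100 = 140.005.

140.01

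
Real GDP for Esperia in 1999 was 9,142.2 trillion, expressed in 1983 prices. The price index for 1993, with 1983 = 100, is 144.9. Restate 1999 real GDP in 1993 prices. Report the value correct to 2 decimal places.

13,247.05 trillion

Real GDP in 1993 prices = Real GDP in 1983 prices × (P_1993/P_1983) = 9142.2 × 1.449 = 13247.05.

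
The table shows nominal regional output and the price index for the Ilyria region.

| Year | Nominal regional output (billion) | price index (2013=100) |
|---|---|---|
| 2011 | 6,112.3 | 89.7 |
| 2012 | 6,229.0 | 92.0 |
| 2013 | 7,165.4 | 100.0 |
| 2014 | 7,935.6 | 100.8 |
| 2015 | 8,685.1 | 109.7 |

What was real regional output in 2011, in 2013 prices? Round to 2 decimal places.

Real regional output 2011 = 6112.3 / 0.897 = 6814.16.

6,814.16 billion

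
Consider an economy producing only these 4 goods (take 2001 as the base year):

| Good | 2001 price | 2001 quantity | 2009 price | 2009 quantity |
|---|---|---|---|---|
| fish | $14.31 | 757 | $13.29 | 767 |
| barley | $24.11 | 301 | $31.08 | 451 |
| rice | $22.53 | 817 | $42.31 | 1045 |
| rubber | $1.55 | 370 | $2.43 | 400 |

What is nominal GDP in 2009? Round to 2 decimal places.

$69396.46

Nominal GDP 2009 = Σ (p_2009 × q_2009) = 13.29·767 + 31.08·451 + 42.31·1045 + 2.43·400 = 69396.46.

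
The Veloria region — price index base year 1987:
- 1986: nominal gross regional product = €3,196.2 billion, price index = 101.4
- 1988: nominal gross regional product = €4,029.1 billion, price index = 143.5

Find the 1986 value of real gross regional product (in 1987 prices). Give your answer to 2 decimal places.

€3,152.07 billion

Real gross regional product = Nominal / (price index/100) = 3196.2 / 1.014 = 3152.07.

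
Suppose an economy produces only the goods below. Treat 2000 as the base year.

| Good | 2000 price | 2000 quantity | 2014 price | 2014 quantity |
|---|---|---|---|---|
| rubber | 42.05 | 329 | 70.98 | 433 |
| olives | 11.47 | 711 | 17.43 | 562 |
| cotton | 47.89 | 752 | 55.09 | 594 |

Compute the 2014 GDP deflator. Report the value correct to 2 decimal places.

137.95

Nominal GDP 2014 = 70.98·433 + 17.43·562 + 55.09·594 = 73253.46.
Real GDP 2014 (at 2000 prices) = 42.05·433 + 11.47·562 + 47.89·594 = 53100.45.
Deflator = Nominal/Real × 100 = 73253.46/53100.45 × 100 = 137.953.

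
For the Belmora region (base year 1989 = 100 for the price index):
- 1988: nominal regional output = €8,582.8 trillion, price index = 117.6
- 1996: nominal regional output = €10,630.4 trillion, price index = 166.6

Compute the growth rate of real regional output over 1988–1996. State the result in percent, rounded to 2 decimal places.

Deflate each year: 1988 → 8582.8/1.176 = 7298.30; 1996 → 10630.4/1.666 = 6380.79.
So real regional output changed by 6380.79/7298.30 − 1 = -0.1257, i.e. -12.57%.

-12.57%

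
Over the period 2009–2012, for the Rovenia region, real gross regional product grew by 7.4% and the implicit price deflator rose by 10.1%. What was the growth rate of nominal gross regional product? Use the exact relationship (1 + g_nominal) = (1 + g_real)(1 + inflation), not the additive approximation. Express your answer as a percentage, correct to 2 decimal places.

18.25%

(1 + g_nom) = (1 + g_real)(1 + π) = 1.0740 × 1.1010 = 1.18247.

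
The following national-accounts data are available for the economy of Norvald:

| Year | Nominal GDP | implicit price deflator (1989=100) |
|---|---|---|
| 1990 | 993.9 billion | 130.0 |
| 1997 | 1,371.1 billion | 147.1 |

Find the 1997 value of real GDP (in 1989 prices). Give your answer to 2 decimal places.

Real GDP = Nominal / (implicit price deflator/100) = 1371.1 / 1.471 = 932.09.

932.09 billion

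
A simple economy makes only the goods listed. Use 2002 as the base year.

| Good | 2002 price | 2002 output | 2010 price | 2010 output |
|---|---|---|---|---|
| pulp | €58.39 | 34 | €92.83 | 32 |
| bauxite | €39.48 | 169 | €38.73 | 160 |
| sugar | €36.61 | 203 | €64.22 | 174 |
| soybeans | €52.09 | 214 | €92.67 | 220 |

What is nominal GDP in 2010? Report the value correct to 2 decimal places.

€40729.04

Nominal GDP 2010 = Σ (p_2010 × q_2010) = 92.83·32 + 38.73·160 + 64.22·174 + 92.67·220 = 40729.04.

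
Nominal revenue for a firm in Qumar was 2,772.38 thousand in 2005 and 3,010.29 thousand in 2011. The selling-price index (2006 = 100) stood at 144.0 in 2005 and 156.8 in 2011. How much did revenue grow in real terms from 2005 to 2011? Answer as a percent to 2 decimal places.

-0.28%

Real revenue 2005 = 2772.38 / 1.440 = 1925.26.
Real revenue 2011 = 3010.29 / 1.568 = 1919.83.
Real growth = 1919.83 / 1925.26 − 1 = -0.0028.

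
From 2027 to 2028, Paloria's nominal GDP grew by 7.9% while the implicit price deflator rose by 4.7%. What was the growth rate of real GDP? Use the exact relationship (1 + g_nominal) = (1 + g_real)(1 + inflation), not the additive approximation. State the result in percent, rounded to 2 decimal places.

3.06%

(1 + g_nom) = (1 + g_real)(1 + π), so g_real = 1.0790 / 1.0470 − 1 = 0.03056.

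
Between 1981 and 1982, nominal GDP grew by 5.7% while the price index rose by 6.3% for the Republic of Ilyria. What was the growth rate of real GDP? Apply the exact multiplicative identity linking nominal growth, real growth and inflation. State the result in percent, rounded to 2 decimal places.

(1 + g_nom) = (1 + g_real)(1 + π), so g_real = 1.0570 / 1.0630 − 1 = -0.00564.

-0.56%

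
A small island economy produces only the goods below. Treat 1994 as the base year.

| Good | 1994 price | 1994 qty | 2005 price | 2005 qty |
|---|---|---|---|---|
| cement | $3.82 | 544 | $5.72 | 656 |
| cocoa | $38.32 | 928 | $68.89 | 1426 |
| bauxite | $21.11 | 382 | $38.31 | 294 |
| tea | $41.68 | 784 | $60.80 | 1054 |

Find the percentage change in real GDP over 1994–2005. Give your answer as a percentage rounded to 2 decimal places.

Real GDP 1994 = Nominal GDP 1994 = 3.82·544 + 38.32·928 + 21.11·382 + 41.68·784 = 78380.18.
Real GDP 2005 (at 1994 prices) = 3.82·656 + 38.32·1426 + 21.11·294 + 41.68·1054 = 107287.30.
Real growth = 107287.30/78380.18 − 1 = 0.3688.

36.88%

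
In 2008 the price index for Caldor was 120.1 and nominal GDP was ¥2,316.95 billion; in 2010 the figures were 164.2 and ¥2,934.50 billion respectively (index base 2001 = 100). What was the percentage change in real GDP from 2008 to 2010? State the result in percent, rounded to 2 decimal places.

Deflate each year: 2008 → 2316.95/1.201 = 1929.18; 2010 → 2934.50/1.642 = 1787.15.
So real GDP changed by 1787.15/1929.18 − 1 = -0.0736, i.e. -7.36%.

-7.36%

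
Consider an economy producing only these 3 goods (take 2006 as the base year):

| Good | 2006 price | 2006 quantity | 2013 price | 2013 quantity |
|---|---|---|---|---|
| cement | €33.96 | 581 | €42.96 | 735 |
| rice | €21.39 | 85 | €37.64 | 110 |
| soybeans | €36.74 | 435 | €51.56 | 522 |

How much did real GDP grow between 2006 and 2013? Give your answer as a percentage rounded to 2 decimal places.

23.88%

Real GDP 2006 = Nominal GDP 2006 = 33.96·581 + 21.39·85 + 36.74·435 = 37530.81.
Real GDP 2013 (at 2006 prices) = 33.96·735 + 21.39·110 + 36.74·522 = 46491.78.
Real growth = 46491.78/37530.81 − 1 = 0.2388.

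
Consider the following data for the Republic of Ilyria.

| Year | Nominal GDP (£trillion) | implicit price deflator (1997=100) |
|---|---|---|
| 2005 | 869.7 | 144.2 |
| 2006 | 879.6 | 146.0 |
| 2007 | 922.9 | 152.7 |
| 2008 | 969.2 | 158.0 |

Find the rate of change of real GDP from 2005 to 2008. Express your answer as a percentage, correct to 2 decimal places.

Real GDP 2005 = 869.7/1.442 = 603.12.
Real GDP 2008 = 969.2/1.580 = 613.42.
Change = 613.42/603.12 − 1 = 0.0171.

1.71%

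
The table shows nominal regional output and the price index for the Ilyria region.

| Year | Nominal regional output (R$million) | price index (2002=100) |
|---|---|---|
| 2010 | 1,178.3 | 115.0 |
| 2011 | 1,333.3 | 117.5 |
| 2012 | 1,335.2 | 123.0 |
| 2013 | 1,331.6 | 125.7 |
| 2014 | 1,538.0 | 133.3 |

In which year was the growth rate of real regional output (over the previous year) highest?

2011

2011: real = 1333.3/1.175 = 1134.72; growth vs 2010 (1024.61) = 10.75%.
2012: real = 1335.2/1.230 = 1085.53; growth vs 2011 (1134.72) = -4.33%.
2013: real = 1331.6/1.257 = 1059.35; growth vs 2012 (1085.53) = -2.41%.
2014: real = 1538.0/1.333 = 1153.79; growth vs 2013 (1059.35) = 8.91%.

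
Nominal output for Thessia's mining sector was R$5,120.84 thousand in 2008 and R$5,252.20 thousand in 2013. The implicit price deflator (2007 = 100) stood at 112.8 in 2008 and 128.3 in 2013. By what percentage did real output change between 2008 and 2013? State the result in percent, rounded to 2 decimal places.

-9.83%

Deflate each year: 2008 → 5120.84/1.128 = 4539.75; 2013 → 5252.20/1.283 = 4093.69.
So real output changed by 4093.69/4539.75 − 1 = -0.0983, i.e. -9.83%.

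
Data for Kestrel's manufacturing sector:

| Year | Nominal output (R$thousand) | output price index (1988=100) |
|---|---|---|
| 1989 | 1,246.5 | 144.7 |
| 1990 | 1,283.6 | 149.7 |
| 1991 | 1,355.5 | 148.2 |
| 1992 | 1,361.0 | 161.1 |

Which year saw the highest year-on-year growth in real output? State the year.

1991

1990: real = 1283.6/1.497 = 857.45; growth vs 1989 (861.44) = -0.46%.
1991: real = 1355.5/1.482 = 914.64; growth vs 1990 (857.45) = 6.67%.
1992: real = 1361.0/1.611 = 844.82; growth vs 1991 (914.64) = -7.63%.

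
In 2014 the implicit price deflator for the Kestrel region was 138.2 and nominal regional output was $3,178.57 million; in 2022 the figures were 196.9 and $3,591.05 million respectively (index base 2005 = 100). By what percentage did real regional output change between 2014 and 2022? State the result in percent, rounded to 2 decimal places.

Real regional output 2014 = 3178.57 / 1.382 = 2299.98.
Real regional output 2022 = 3591.05 / 1.969 = 1823.79.
Real growth = 1823.79 / 2299.98 − 1 = -0.2070.

-20.70%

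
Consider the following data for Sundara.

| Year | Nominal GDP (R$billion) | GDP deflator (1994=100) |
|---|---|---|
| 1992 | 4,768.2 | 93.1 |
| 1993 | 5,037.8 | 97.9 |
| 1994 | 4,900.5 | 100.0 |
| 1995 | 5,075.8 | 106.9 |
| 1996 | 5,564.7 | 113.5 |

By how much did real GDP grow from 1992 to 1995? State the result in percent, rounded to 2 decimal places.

-7.29%

Real GDP 1992 = 4768.2/0.931 = 5121.59.
Real GDP 1995 = 5075.8/1.069 = 4748.18.
Change = 4748.18/5121.59 − 1 = -0.0729.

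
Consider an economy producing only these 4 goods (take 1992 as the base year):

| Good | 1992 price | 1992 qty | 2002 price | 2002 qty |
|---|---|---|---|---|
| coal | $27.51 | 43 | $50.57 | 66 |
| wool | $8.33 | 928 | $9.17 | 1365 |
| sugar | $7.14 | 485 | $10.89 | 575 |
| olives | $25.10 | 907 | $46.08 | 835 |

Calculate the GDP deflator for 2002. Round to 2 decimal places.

158.41

Nominal GDP 2002 = 50.57·66 + 9.17·1365 + 10.89·575 + 46.08·835 = 60593.22.
Real GDP 2002 (at 1992 prices) = 27.51·66 + 8.33·1365 + 7.14·575 + 25.10·835 = 38250.11.
Deflator = Nominal/Real × 100 = 60593.22/38250.11 × 100 = 158.413.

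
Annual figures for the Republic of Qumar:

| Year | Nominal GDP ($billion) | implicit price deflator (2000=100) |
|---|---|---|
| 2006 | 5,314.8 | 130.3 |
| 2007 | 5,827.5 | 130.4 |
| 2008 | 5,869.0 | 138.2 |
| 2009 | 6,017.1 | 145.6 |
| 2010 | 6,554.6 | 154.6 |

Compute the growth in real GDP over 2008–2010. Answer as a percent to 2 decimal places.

Real GDP 2008 = 5869.0/1.382 = 4246.74.
Real GDP 2010 = 6554.6/1.546 = 4239.72.
Change = 4239.72/4246.74 − 1 = -0.0017.

-0.17%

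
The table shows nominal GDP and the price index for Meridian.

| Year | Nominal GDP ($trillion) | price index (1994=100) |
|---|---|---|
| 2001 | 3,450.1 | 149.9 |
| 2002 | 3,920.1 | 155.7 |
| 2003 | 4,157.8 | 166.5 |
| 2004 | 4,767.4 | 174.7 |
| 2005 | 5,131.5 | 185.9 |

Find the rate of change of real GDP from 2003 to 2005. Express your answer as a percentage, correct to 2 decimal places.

10.54%

Real GDP 2003 = 4157.8/1.665 = 2497.18.
Real GDP 2005 = 5131.5/1.859 = 2760.36.
Change = 2760.36/2497.18 − 1 = 0.1054.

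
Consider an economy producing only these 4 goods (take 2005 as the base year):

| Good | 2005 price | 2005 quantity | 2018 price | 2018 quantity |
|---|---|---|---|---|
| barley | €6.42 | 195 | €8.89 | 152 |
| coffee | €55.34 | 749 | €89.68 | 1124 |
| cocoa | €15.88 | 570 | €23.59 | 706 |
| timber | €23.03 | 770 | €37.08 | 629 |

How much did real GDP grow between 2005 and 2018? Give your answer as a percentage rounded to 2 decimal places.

27.90%

Real GDP 2005 = Nominal GDP 2005 = 6.42·195 + 55.34·749 + 15.88·570 + 23.03·770 = 69486.26.
Real GDP 2018 (at 2005 prices) = 6.42·152 + 55.34·1124 + 15.88·706 + 23.03·629 = 88875.15.
Real growth = 88875.15/69486.26 − 1 = 0.2790.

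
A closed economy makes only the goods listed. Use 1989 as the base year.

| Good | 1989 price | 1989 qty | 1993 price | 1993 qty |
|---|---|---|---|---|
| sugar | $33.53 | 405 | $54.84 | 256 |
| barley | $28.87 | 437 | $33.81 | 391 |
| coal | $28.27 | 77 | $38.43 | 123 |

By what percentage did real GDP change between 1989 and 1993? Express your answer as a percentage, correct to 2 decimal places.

Real GDP 1989 = Nominal GDP 1989 = 33.53·405 + 28.87·437 + 28.27·77 = 28372.63.
Real GDP 1993 (at 1989 prices) = 33.53·256 + 28.87·391 + 28.27·123 = 23349.06.
Real growth = 23349.06/28372.63 − 1 = -0.1771.

-17.71%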